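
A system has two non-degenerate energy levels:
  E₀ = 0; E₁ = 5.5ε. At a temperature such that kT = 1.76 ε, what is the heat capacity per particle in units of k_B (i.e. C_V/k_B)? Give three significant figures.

Eᵢ/kT = 0, 3.1250.
Z = Σ e^(−Eᵢ/kT) = e^(−0) + e^(−3.1250) = 1.0000 + 0.043937 = 1.0439.
⟨E⟩ = 0.23149 ε, ⟨E²⟩ = 1.2732 ε².
C_V/k_B = (⟨E²⟩ − ⟨E⟩²)/(kT)² = (1.2732 − 0.053588)/3.0976 = 0.394.

0.394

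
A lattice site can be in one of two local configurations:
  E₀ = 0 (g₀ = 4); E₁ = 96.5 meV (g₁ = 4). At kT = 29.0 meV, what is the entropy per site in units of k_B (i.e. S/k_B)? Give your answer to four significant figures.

Eᵢ/kT = 0, 3.32759.
Z = Σ gᵢe^(−Eᵢ/kT) = 4·e^(−0) + 4·e^(−3.32759) = 4.00000 + 0.143518 = 4.14352.
⟨E⟩ = Σ EᵢPᵢ = 3.34244 meV.
S/k_B = ln Z + ⟨E⟩/kT = ln(4.14352) + 3.34244/29.0 = 1.42155 + 0.115257 = 1.537.

1.537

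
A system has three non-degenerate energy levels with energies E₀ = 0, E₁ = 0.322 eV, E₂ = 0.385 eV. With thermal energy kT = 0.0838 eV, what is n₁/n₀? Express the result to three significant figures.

0.0214

n₁/n₀ = exp[−(E₁−E₀)/kT] = exp(−(0.322 eV)/(0.0838 eV)) = exp(-3.8425) = 0.0214.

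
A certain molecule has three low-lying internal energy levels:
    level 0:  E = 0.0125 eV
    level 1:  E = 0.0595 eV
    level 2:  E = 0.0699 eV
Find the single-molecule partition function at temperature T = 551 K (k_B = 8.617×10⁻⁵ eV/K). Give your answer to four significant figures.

k_BT = 8.617×10⁻⁵ × 551 K = 0.0474797 eV.
Eᵢ/kT = 0.263270, 1.25317, 1.47221.
Z = Σ e^(−Eᵢ/kT) = e^(−0.263270) + e^(−1.25317) + e^(−1.47221) = 0.768534 + 0.285598 + 0.229418 = 1.28355.

Z = 1.284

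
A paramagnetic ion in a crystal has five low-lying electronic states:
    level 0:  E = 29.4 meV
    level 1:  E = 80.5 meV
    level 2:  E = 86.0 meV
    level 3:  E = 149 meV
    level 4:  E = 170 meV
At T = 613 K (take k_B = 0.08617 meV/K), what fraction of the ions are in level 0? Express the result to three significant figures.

0.527

k_BT = 0.08617 × 613 K = 52.822 meV.
Eᵢ/kT = 0.55659, 1.5240, 1.6281, 2.8208, 3.2184.
Z = Σ e^(−Eᵢ/kT) = e^(−0.55659) + e^(−1.5240) + e^(−1.6281) + e^(−2.8208) + e^(−3.2184) = 0.57316 + 0.21784 + 0.19630 + 0.059558 + 0.040019 = 1.0869.
P₀ = e^(−E₀/kT) / Z = 0.57316/1.0869 = 0.527.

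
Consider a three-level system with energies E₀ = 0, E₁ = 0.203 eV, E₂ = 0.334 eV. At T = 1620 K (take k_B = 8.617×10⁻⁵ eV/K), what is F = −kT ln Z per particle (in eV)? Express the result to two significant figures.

-0.039 eV

k_BT = 8.617×10⁻⁵ × 1620 K = 0.1396 eV.
Eᵢ/kT = 0, 1.454, 2.393.
Z = Σ e^(−Eᵢ/kT) = e^(−0) + e^(−1.454) + e^(−2.393) = 1.000 + 0.2336 + 0.09136 = 1.325.
F = −kT ln Z = −0.1396 × ln(1.325) = −0.1396 × 0.2814 = -0.039 eV.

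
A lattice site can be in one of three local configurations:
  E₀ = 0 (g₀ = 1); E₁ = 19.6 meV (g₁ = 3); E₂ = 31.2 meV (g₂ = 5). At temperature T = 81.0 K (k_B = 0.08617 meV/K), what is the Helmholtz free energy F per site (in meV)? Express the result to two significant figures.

k_BT = 0.08617 × 81.0 K = 6.980 meV.
Eᵢ/kT = 0, 2.808, 4.470.
Z = Σ gᵢe^(−Eᵢ/kT) = 1·e^(−0) + 3·e^(−2.808) + 5·e^(−4.470) = 1.000 + 0.1810 + 0.05724 = 1.238.
F = −kT ln Z = −6.980 × ln(1.238) = −6.980 × 0.2135 = -1.5 meV.

-1.5 meV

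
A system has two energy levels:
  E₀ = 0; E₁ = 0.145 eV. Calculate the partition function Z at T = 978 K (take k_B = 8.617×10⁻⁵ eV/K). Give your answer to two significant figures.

Z = 1.2

k_BT = 8.617×10⁻⁵ × 978 K = 0.08427 eV.
Eᵢ/kT = 0, 1.721.
Z = Σ e^(−Eᵢ/kT) = e^(−0) + e^(−1.721) = 1.000 + 0.1789 = 1.179.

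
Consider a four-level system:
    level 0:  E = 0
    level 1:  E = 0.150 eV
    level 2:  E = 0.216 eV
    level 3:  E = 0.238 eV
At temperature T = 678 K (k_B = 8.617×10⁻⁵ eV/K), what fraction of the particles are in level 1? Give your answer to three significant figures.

k_BT = 8.617×10⁻⁵ × 678 K = 0.058423 eV.
Eᵢ/kT = 0, 2.5675, 3.6972, 4.0737.
Z = Σ e^(−Eᵢ/kT) = e^(−0) + e^(−2.5675) + e^(−3.6972) + e^(−4.0737) = 1.0000 + 0.076727 + 0.024793 + 0.017014 = 1.1185.
P₁ = e^(−E₁/kT) / Z = 0.076727/1.1185 = 0.0686.

0.0686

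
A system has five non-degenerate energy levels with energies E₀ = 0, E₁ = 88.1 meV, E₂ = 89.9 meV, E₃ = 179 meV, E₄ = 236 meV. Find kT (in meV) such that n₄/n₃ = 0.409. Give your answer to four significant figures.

n₄/n₃ = exp[−(E₄−E₃)/kT] = 0.409.
⇒ (E₄−E₃)/kT = ln(1/0.409) = ln(2.44499) = 0.894041.
kT = 57 meV / 0.894041 = 63.76 meV.

63.76 meV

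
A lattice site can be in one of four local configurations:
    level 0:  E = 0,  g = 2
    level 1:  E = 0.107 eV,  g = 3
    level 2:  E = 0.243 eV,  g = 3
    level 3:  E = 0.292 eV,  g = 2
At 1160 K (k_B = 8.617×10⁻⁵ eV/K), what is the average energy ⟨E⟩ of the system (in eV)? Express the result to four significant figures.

k_BT = 8.617×10⁻⁵ × 1160 K = 0.0999572 eV.
Eᵢ/kT = 0, 1.07046, 2.43104, 2.92125.
Z = Σ gᵢe^(−Eᵢ/kT) = 2·e^(−0) + 3·e^(−1.07046) + 3·e^(−2.43104) + 2·e^(−2.92125) = 2.00000 + 1.02855 + 0.263836 + 0.107733 = 3.40012.
⟨E⟩ = Σ Eᵢ gᵢe^(−Eᵢ/kT) / Z = (0·2.00000 + 0.107·1.02855 + 0.243·0.263836 + 0.292·0.107733) / 3.40012 = 0.06048 eV.

0.06048 eV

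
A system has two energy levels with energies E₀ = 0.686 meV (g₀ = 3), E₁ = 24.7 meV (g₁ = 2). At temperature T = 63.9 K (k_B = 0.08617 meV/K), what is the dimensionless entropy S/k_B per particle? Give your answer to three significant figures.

k_BT = 0.08617 × 63.9 K = 5.5063 meV.
Eᵢ/kT = 0.12458, 4.4858.
Z = Σ gᵢe^(−Eᵢ/kT) = 3·e^(−0.12458) + 2·e^(−4.4858) = 2.6486 + 0.022536 = 2.6711.
⟨E⟩ = Σ EᵢPᵢ = 0.88861 meV.
S/k_B = ln Z + ⟨E⟩/kT = ln(2.6711) + 0.88861/5.5063 = 0.98249 + 0.16138 = 1.14.

1.14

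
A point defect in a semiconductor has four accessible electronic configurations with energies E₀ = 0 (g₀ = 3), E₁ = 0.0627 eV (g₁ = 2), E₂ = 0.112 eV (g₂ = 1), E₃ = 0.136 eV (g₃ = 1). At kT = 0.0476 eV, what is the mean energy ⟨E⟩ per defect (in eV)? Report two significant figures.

0.014 eV

Eᵢ/kT = 0, 1.317, 2.353, 2.857.
Z = Σ gᵢe^(−Eᵢ/kT) = 3·e^(−0) + 2·e^(−1.317) + 1·e^(−2.353) + 1·e^(−2.857) = 3.000 + 0.5359 + 0.09508 + 0.05744 = 3.688.
⟨E⟩ = Σ Eᵢ gᵢe^(−Eᵢ/kT) / Z = (0·3.000 + 0.0627·0.5359 + 0.112·0.09508 + 0.136·0.05744) / 3.688 = 0.014 eV.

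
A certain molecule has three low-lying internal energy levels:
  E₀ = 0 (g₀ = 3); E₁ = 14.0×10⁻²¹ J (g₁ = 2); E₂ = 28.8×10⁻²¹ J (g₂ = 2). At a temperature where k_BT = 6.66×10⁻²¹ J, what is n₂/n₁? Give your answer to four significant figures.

n₂/n₁ = (g₂/g₁) exp[−(E₂−E₁)/kT] = (2/2) × exp(−(14.8 ×10⁻²¹ J)/(6.66 ×10⁻²¹ J)) = (2/2) × exp(-2.22222) = 0.1084.

0.1084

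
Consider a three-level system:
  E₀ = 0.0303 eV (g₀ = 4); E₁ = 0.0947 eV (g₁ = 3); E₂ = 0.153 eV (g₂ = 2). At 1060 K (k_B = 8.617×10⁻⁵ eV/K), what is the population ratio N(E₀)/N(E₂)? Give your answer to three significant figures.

7.66

k_BT = 8.617×10⁻⁵ × 1060 K = 0.091340 eV.
n₀/n₂ = (g₀/g₂) exp[−(E₀−E₂)/kT] = (4/2) × exp(−(-0.1227 eV)/(0.091340 eV)) = (4/2) × exp(1.3433) = 7.66.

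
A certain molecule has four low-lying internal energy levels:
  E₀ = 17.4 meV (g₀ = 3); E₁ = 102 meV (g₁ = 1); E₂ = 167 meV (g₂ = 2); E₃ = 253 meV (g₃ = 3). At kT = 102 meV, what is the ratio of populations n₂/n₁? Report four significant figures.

1.057

n₂/n₁ = (g₂/g₁) exp[−(E₂−E₁)/kT] = (2/1) × exp(−(65 meV)/(102 meV)) = (2/1) × exp(-0.637255) = 1.057.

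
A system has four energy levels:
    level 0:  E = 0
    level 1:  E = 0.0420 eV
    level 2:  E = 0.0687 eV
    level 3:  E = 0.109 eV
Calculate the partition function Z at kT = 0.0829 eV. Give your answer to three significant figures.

Z = 2.31

Eᵢ/kT = 0, 0.50663, 0.82871, 1.3148.
Z = Σ e^(−Eᵢ/kT) = e^(−0) + e^(−0.50663) + e^(−0.82871) + e^(−1.3148) = 1.0000 + 0.60252 + 0.43661 + 0.26853 = 2.3077.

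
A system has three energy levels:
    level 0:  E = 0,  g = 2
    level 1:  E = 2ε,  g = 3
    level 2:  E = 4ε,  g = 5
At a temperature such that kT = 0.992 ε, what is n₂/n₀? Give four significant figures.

n₂/n₀ = (g₂/g₀) exp[−(E₂−E₀)/kT] = (5/2) × exp(−(4ε)/(0.992ε)) = (5/2) × exp(-4.03226) = 0.04434.

0.04434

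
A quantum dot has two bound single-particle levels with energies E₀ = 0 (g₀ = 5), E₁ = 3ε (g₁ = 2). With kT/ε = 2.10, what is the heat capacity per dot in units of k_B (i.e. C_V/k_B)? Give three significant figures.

Eᵢ/kT = 0, 1.4286.
Z = Σ gᵢe^(−Eᵢ/kT) = 5·e^(−0) + 2·e^(−1.4286) = 5.0000 + 0.47929 = 5.4793.
⟨E⟩ = 0.26242 ε, ⟨E²⟩ = 0.78726 ε².
C_V/k_B = (⟨E²⟩ − ⟨E⟩²)/(kT)² = (0.78726 − 0.068864)/4.4100 = 0.163.

0.163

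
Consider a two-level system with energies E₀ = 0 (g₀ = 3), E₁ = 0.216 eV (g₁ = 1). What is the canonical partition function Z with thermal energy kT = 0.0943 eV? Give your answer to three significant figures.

Z = 3.10

Eᵢ/kT = 0, 2.2906.
Z = Σ gᵢe^(−Eᵢ/kT) = 3·e^(−0) + 1·e^(−2.2906) = 3.0000 + 0.10121 = 3.1012.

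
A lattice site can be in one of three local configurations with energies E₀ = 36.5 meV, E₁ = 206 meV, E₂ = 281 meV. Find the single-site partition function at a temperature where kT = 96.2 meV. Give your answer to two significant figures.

Eᵢ/kT = 0.3794, 2.141, 2.921.
Z = Σ e^(−Eᵢ/kT) = e^(−0.3794) + e^(−2.141) + e^(−2.921) = 0.6843 + 0.1175 + 0.05388 = 0.8557.

Z = 0.86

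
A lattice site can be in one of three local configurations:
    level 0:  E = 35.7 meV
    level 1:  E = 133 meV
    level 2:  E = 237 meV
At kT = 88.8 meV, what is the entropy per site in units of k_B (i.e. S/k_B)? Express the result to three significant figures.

0.781

Eᵢ/kT = 0.40203, 1.4977, 2.6689.
Z = Σ e^(−Eᵢ/kT) = e^(−0.40203) + e^(−1.4977) + e^(−2.6689) = 0.66896 + 0.22364 + 0.069328 = 0.96193.
⟨E⟩ = Σ EᵢPᵢ = 72.829 meV.
S/k_B = ln Z + ⟨E⟩/kT = ln(0.96193) + 72.829/88.8 = -0.038814 + 0.82015 = 0.781.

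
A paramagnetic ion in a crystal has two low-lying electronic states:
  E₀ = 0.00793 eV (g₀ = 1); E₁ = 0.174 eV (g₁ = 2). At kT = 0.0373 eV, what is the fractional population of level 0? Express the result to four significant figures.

Eᵢ/kT = 0.212601, 4.66488.
Z = Σ gᵢe^(−Eᵢ/kT) = 1·e^(−0.212601) + 2·e^(−4.66488) = 0.808479 + 0.0188408 = 0.827320.
P₀ = g₀ e^(−E₀/kT) / Z = 0.808479/0.827320 = 0.9772.

0.9772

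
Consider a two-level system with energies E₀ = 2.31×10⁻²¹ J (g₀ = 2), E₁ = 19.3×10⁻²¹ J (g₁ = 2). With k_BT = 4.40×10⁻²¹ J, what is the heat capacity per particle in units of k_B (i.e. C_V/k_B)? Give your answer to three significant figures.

Eᵢ/kT = 0.52500, 4.3864.
Z = Σ gᵢe^(−Eᵢ/kT) = 2·e^(−0.52500) + 2·e^(−4.3864) = 1.1831 + 0.024891 = 1.2080.
⟨E⟩ = 2.6601, ⟨E²⟩ = 12.901.
C_V/k_B = (⟨E²⟩ − ⟨E⟩²)/(kT)² = (12.901 − 7.0761)/19.360 = 0.301.

0.301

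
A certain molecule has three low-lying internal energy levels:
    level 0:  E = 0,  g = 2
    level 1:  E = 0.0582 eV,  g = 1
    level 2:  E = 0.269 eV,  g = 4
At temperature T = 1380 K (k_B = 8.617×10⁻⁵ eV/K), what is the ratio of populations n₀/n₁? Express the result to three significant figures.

3.26

k_BT = 8.617×10⁻⁵ × 1380 K = 0.11891 eV.
n₀/n₁ = (g₀/g₁) exp[−(E₀−E₁)/kT] = (2/1) × exp(−(-0.0582 eV)/(0.11891 eV)) = (2/1) × exp(0.48945) = 3.26.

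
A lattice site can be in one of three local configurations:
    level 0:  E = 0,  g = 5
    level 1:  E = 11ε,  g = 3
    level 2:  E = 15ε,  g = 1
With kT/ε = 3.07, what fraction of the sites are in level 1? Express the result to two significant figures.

0.016

Eᵢ/kT = 0, 3.583, 4.886.
Z = Σ gᵢe^(−Eᵢ/kT) = 5·e^(−0) + 3·e^(−3.583) + 1·e^(−4.886) = 5.000 + 0.08338 + 0.007552 = 5.091.
P₁ = g₁ e^(−E₁/kT) / Z = 0.08338/5.091 = 0.016.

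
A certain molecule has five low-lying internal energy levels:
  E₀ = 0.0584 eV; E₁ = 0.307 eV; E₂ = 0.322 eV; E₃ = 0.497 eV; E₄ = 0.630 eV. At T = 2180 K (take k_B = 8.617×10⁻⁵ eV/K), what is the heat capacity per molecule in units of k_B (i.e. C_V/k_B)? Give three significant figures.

0.743

k_BT = 8.617×10⁻⁵ × 2180 K = 0.18785 eV.
Eᵢ/kT = 0.31089, 1.6343, 1.7141, 2.6457, 3.3537.
Z = Σ e^(−Eᵢ/kT) = e^(−0.31089) + e^(−1.6343) + e^(−1.7141) + e^(−2.6457) + e^(−3.3537) = 0.73279 + 0.19509 + 0.18013 + 0.070956 + 0.034955 = 1.2139.
⟨E⟩ = 0.17957 eV, ⟨E²⟩ = 0.058459 eV².
C_V/k_B = (⟨E²⟩ − ⟨E⟩²)/(kT)² = (0.058459 − 0.032245)/0.035288 = 0.743.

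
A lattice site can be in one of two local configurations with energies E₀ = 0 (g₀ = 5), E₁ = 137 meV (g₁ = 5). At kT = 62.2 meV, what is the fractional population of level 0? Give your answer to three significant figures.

Eᵢ/kT = 0, 2.2026.
Z = Σ gᵢe^(−Eᵢ/kT) = 5·e^(−0) + 5·e^(−2.2026) = 5.0000 + 0.55258 = 5.5526.
P₀ = g₀ e^(−E₀/kT) / Z = 5.0000/5.5526 = 0.900.

0.900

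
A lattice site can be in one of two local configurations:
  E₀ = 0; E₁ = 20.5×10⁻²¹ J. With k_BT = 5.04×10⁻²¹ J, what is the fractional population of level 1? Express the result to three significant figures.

0.0168

Eᵢ/kT = 0, 4.0675.
Z = Σ e^(−Eᵢ/kT) = e^(−0) + e^(−4.0675) = 1.0000 + 0.017120 = 1.0171.
P₁ = e^(−E₁/kT) / Z = 0.017120/1.0171 = 0.0168.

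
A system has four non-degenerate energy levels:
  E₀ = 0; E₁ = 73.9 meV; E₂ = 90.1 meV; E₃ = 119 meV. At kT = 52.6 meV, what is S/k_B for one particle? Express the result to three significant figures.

Eᵢ/kT = 0, 1.4049, 1.7129, 2.2624.
Z = Σ e^(−Eᵢ/kT) = e^(−0) + e^(−1.4049) + e^(−1.7129) + e^(−2.2624) = 1.0000 + 0.24539 + 0.18034 + 0.10410 = 1.5298.
⟨E⟩ = Σ EᵢPᵢ = 30.573 meV.
S/k_B = ln Z + ⟨E⟩/kT = ln(1.5298) + 30.573/52.6 = 0.42514 + 0.58124 = 1.01.

1.01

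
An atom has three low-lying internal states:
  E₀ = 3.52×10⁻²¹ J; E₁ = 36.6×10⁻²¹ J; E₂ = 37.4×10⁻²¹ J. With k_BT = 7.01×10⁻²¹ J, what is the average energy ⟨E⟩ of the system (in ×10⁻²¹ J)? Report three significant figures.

4.08 ×10⁻²¹ J

Eᵢ/kT = 0.50214, 5.2211, 5.3352.
Z = Σ e^(−Eᵢ/kT) = e^(−0.50214) + e^(−5.2211) + e^(−5.3352) = 0.60523 + 0.0054014 + 0.0048189 = 0.61545.
⟨E⟩ = Σ Eᵢ e^(−Eᵢ/kT) / Z = (3.52·0.60523 + 36.6·0.0054014 + 37.4·0.0048189) / 0.61545 = 4.08 ×10⁻²¹ J.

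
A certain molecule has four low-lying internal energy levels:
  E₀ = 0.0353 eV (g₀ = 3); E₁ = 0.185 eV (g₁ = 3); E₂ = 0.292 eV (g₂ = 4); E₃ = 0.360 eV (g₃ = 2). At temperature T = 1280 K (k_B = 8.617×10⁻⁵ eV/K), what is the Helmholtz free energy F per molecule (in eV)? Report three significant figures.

-0.125 eV

k_BT = 8.617×10⁻⁵ × 1280 K = 0.11030 eV.
Eᵢ/kT = 0.32004, 1.6772, 2.6473, 3.2638.
Z = Σ gᵢe^(−Eᵢ/kT) = 3·e^(−0.32004) + 3·e^(−1.6772) + 4·e^(−2.6473) + 2·e^(−3.2638) = 2.1784 + 0.56069 + 0.28337 + 0.076486 = 3.0989.
F = −kT ln Z = −0.11030 × ln(3.0989) = −0.11030 × 1.1310 = -0.125 eV.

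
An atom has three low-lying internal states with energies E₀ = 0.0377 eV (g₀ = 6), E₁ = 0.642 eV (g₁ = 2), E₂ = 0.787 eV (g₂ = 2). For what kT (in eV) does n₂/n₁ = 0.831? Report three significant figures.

n₂/n₁ = (g₂/g₁) exp[−(E₂−E₁)/kT] = 0.831.
⇒ (E₂−E₁)/kT = ln((2/2)/0.831) = ln(1.2034) = 0.18515.
kT = 0.145 eV / 0.18515 = 0.783 eV.

0.783 eV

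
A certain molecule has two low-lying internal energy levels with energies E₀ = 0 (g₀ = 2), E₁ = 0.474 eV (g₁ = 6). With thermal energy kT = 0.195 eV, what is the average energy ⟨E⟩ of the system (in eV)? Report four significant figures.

Eᵢ/kT = 0, 2.43077.
Z = Σ gᵢe^(−Eᵢ/kT) = 2·e^(−0) + 6·e^(−2.43077) = 2.00000 + 0.527814 = 2.52781.
⟨E⟩ = Σ Eᵢ gᵢe^(−Eᵢ/kT) / Z = (0·2.00000 + 0.474·0.527814) / 2.52781 = 0.09897 eV.

0.09897 eV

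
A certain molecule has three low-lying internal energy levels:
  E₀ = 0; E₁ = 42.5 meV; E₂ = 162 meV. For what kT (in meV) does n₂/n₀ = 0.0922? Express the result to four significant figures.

67.96 meV

n₂/n₀ = exp[−(E₂−E₀)/kT] = 0.0922.
⇒ (E₂−E₀)/kT = ln(1/0.0922) = ln(10.8460) = 2.38380.
kT = 162 meV / 2.38380 = 67.96 meV.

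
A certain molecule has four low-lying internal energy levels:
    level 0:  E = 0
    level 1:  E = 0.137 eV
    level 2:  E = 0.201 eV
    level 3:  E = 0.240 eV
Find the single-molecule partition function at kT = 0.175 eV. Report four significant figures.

Eᵢ/kT = 0, 0.782857, 1.14857, 1.37143.
Z = Σ e^(−Eᵢ/kT) = e^(−0) + e^(−0.782857) + e^(−1.14857) + e^(−1.37143) = 1.00000 + 0.457098 + 0.317090 + 0.253744 = 2.02793.

Z = 2.028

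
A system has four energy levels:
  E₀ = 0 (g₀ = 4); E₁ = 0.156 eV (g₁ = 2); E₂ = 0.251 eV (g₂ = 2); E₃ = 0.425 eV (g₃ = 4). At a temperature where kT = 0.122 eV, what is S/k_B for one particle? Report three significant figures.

1.93

Eᵢ/kT = 0, 1.2787, 2.0574, 3.4836.
Z = Σ gᵢe^(−Eᵢ/kT) = 4·e^(−0) + 2·e^(−1.2787) + 2·e^(−2.0574) + 4·e^(−3.4836) = 4.0000 + 0.55680 + 0.25557 + 0.12279 = 4.9352.
⟨E⟩ = Σ EᵢPᵢ = 0.041173 eV.
S/k_B = ln Z + ⟨E⟩/kT = ln(4.9352) + 0.041173/0.122 = 1.5964 + 0.33748 = 1.93.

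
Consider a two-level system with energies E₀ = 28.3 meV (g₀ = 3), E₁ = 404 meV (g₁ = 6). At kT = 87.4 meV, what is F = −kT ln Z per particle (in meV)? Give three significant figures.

-70.1 meV

Eᵢ/kT = 0.32380, 4.6224.
Z = Σ gᵢe^(−Eᵢ/kT) = 3·e^(−0.32380) + 6·e^(−4.6224) = 2.1702 + 0.058975 = 2.2292.
F = −kT ln Z = −87.4 × ln(2.2292) = −87.4 × 0.80164 = -70.1 meV.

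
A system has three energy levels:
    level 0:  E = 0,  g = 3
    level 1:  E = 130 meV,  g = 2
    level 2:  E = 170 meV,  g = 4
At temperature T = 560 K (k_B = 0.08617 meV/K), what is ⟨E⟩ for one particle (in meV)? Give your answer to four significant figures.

11.57 meV

k_BT = 0.08617 × 560 K = 48.2552 meV.
Eᵢ/kT = 0, 2.69401, 3.52294.
Z = Σ gᵢe^(−Eᵢ/kT) = 3·e^(−0) + 2·e^(−2.69401) + 4·e^(−3.52294) = 3.00000 + 0.135219 + 0.118050 = 3.25327.
⟨E⟩ = Σ Eᵢ gᵢe^(−Eᵢ/kT) / Z = (0·3.00000 + 130·0.135219 + 170·0.118050) / 3.25327 = 11.57 meV.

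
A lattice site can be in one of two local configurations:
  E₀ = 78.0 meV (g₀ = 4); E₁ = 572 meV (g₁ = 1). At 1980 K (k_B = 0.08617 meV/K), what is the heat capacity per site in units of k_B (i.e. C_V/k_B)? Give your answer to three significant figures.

0.113

k_BT = 0.08617 × 1980 K = 170.62 meV.
Eᵢ/kT = 0.45716, 3.3525.
Z = Σ gᵢe^(−Eᵢ/kT) = 4·e^(−0.45716) + 1·e^(−3.3525) = 2.5323 + 0.034997 = 2.5673.
⟨E⟩ = 84.734 meV, ⟨E²⟩ = 10461 meV².
C_V/k_B = (⟨E²⟩ − ⟨E⟩²)/(kT)² = (10461 − 7179.9)/29111 = 0.113.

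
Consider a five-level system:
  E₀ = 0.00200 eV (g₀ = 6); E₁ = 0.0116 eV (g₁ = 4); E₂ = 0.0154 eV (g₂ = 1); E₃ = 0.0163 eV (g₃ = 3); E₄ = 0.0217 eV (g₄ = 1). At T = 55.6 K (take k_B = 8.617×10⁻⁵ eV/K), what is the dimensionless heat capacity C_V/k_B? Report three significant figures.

k_BT = 8.617×10⁻⁵ × 55.6 K = 0.0047911 eV.
Eᵢ/kT = 0.41744, 2.4212, 3.2143, 3.4021, 4.5292.
Z = Σ gᵢe^(−Eᵢ/kT) = 6·e^(−0.41744) + 4·e^(−2.4212) + 1·e^(−3.2143) + 3·e^(−3.4021) + 1·e^(−4.5292) = 3.9524 + 0.35526 + 0.040183 + 0.099910 + 0.010789 = 4.4585.
⟨E⟩ = 0.0032538 eV, ⟨E²⟩ = 0.000023499 eV².
C_V/k_B = (⟨E²⟩ − ⟨E⟩²)/(kT)² = (0.000023499 − 0.000010587)/0.000022955 = 0.562.

0.562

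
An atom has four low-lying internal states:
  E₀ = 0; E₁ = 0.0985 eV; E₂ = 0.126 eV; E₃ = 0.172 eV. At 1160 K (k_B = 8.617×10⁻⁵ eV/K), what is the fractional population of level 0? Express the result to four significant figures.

0.5447

k_BT = 8.617×10⁻⁵ × 1160 K = 0.0999572 eV.
Eᵢ/kT = 0, 0.985422, 1.26054, 1.72074.
Z = Σ e^(−Eᵢ/kT) = e^(−0) + e^(−0.985422) + e^(−1.26054) + e^(−1.72074) = 1.00000 + 0.373282 + 0.283501 + 0.178934 = 1.83572.
P₀ = e^(−E₀/kT) / Z = 1.00000/1.83572 = 0.5447.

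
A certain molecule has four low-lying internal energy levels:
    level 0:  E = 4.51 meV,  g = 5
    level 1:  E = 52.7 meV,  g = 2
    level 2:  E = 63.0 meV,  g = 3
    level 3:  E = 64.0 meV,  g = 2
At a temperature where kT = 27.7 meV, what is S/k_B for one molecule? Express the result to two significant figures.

Eᵢ/kT = 0.1628, 1.903, 2.274, 2.310.
Z = Σ gᵢe^(−Eᵢ/kT) = 5·e^(−0.1628) + 2·e^(−1.903) + 3·e^(−2.274) + 2·e^(−2.310) = 4.249 + 0.2982 + 0.3087 + 0.1985 = 5.054.
⟨E⟩ = Σ EᵢPᵢ = 13.26 meV.
S/k_B = ln Z + ⟨E⟩/kT = ln(5.054) + 13.26/27.7 = 1.620 + 0.4787 = 2.1.

2.1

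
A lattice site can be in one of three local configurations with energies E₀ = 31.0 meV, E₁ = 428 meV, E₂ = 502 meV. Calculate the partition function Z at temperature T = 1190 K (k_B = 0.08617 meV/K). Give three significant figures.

Z = 0.762

k_BT = 0.08617 × 1190 K = 102.54 meV.
Eᵢ/kT = 0.30232, 4.1740, 4.8957.
Z = Σ e^(−Eᵢ/kT) = e^(−0.30232) + e^(−4.1740) + e^(−4.8957) = 0.73910 + 0.015391 + 0.0074787 = 0.76197.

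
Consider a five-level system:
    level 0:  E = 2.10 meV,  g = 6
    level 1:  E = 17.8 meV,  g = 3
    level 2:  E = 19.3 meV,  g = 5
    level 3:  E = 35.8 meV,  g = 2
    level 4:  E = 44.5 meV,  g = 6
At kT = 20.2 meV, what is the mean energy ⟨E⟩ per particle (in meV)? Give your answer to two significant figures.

Eᵢ/kT = 0.1040, 0.8812, 0.9554, 1.772, 2.203.
Z = Σ gᵢe^(−Eᵢ/kT) = 6·e^(−0.1040) + 3·e^(−0.8812) + 5·e^(−0.9554) + 2·e^(−1.772) + 6·e^(−2.203) = 5.407 + 1.243 + 1.923 + 0.3400 + 0.6628 = 9.576.
⟨E⟩ = Σ Eᵢ gᵢe^(−Eᵢ/kT) / Z = (2.10·5.407 + 17.8·1.243 + 19.3·1.923 + 35.8·0.3400 + 44.5·0.6628) / 9.576 = 12 meV.

12 meV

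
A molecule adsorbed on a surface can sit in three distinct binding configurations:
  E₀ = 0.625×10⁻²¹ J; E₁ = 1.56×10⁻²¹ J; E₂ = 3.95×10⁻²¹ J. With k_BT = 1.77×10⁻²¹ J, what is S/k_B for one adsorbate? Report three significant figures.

0.899

Eᵢ/kT = 0.35311, 0.88136, 2.2316.
Z = Σ e^(−Eᵢ/kT) = e^(−0.35311) + e^(−0.88136) + e^(−2.2316) = 0.70250 + 0.41422 + 0.10736 = 1.2241.
⟨E⟩ = Σ EᵢPᵢ = 1.2330 ×10⁻²¹ J.
S/k_B = ln Z + ⟨E⟩/kT = ln(1.2241) + 1.2330/1.77 = 0.20221 + 0.69661 = 0.899.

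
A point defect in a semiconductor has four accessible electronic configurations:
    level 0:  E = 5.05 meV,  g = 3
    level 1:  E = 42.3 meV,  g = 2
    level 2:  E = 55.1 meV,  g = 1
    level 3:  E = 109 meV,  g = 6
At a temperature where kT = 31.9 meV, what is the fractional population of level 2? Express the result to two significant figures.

Eᵢ/kT = 0.1583, 1.326, 1.727, 3.417.
Z = Σ gᵢe^(−Eᵢ/kT) = 3·e^(−0.1583) + 2·e^(−1.326) + 1·e^(−1.727) + 6·e^(−3.417) = 2.561 + 0.5311 + 0.1778 + 0.1969 = 3.467.
P₂ = g₂ e^(−E₂/kT) / Z = 0.1778/3.467 = 0.051.

0.051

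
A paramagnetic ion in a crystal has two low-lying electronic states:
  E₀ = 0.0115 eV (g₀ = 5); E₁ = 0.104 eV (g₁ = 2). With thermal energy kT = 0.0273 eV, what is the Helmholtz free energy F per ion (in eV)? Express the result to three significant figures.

Eᵢ/kT = 0.42125, 3.8095.
Z = Σ gᵢe^(−Eᵢ/kT) = 5·e^(−0.42125) + 2·e^(−3.8095) = 3.2811 + 0.044319 = 3.3254.
F = −kT ln Z = −0.0273 × ln(3.3254) = −0.0273 × 1.2016 = -0.0328 eV.

-0.0328 eV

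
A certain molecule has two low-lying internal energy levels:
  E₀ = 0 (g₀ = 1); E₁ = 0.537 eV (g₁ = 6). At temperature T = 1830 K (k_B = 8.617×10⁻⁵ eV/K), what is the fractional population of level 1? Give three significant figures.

k_BT = 8.617×10⁻⁵ × 1830 K = 0.15769 eV.
Eᵢ/kT = 0, 3.4054.
Z = Σ gᵢe^(−Eᵢ/kT) = 1·e^(−0) + 6·e^(−3.4054) = 1.0000 + 0.19916 = 1.1992.
P₁ = g₁ e^(−E₁/kT) / Z = 0.19916/1.1992 = 0.166.

0.166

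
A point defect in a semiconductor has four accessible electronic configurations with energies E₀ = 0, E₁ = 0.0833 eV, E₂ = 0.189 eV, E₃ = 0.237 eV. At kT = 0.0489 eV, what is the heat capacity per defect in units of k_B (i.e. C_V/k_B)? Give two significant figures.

0.72

Eᵢ/kT = 0, 1.703, 3.865, 4.847.
Z = Σ e^(−Eᵢ/kT) = e^(−0) + e^(−1.703) + e^(−3.865) + e^(−4.847) = 1.000 + 0.1821 + 0.02096 + 0.007852 = 1.211.
⟨E⟩ = 0.01733 eV, ⟨E²⟩ = 0.002026 eV².
C_V/k_B = (⟨E²⟩ − ⟨E⟩²)/(kT)² = (0.002026 − 0.0003003)/0.002391 = 0.72.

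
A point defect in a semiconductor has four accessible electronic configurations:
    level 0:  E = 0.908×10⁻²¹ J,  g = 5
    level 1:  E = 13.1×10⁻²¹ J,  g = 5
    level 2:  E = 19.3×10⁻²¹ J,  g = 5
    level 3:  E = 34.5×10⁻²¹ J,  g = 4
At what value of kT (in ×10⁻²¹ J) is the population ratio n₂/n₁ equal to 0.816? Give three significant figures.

n₂/n₁ = (g₂/g₁) exp[−(E₂−E₁)/kT] = 0.816.
⇒ (E₂−E₁)/kT = ln((5/5)/0.816) = ln(1.2255) = 0.20335.
kT = 6.2 ×10⁻²¹ J / 0.20335 = 30.5 ×10⁻²¹ J.

30.5 ×10⁻²¹ J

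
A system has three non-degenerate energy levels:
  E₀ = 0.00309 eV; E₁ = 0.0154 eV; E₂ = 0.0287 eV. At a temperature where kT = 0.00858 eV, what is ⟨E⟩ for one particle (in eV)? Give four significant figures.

0.006370 eV

Eᵢ/kT = 0.360140, 1.79487, 3.34499.
Z = Σ e^(−Eᵢ/kT) = e^(−0.360140) + e^(−1.79487) + e^(−3.34499) = 0.697579 + 0.166149 + 0.0352606 = 0.898989.
⟨E⟩ = Σ Eᵢ e^(−Eᵢ/kT) / Z = (0.00309·0.697579 + 0.0154·0.166149 + 0.0287·0.0352606) / 0.898989 = 0.006370 eV.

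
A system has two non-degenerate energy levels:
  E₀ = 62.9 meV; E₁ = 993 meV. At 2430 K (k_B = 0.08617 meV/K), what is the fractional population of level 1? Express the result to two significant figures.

0.012

k_BT = 0.08617 × 2430 K = 209.4 meV.
Eᵢ/kT = 0.3004, 4.742.
Z = Σ e^(−Eᵢ/kT) = e^(−0.3004) + e^(−4.742) = 0.7405 + 0.008721 = 0.7492.
P₁ = e^(−E₁/kT) / Z = 0.008721/0.7492 = 0.012.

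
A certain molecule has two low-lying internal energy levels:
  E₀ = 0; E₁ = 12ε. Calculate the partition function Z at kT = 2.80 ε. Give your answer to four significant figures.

Eᵢ/kT = 0, 4.28571.
Z = Σ e^(−Eᵢ/kT) = e^(−0) + e^(−4.28571) = 1.00000 + 0.0137638 = 1.01376.

Z = 1.014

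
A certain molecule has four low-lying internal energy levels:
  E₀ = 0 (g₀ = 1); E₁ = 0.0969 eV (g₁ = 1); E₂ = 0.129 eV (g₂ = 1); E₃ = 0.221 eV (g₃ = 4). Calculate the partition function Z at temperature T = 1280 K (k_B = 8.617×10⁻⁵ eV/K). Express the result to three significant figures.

k_BT = 8.617×10⁻⁵ × 1280 K = 0.11030 eV.
Eᵢ/kT = 0, 0.87851, 1.1695, 2.0036.
Z = Σ gᵢe^(−Eᵢ/kT) = 1·e^(−0) + 1·e^(−0.87851) + 1·e^(−1.1695) + 4·e^(−2.0036) = 1.0000 + 0.41540 + 0.31052 + 0.53940 = 2.2653.

Z = 2.27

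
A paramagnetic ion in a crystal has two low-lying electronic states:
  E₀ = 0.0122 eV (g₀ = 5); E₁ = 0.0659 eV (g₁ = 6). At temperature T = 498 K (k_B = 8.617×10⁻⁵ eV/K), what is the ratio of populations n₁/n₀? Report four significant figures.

0.3433

k_BT = 8.617×10⁻⁵ × 498 K = 0.0429127 eV.
n₁/n₀ = (g₁/g₀) exp[−(E₁−E₀)/kT] = (6/5) × exp(−(0.0537 eV)/(0.0429127 eV)) = (6/5) × exp(-1.25138) = 0.3433.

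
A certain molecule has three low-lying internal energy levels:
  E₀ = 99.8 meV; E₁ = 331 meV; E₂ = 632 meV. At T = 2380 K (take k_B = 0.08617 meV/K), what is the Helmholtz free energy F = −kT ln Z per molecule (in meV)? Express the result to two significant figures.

31 meV

k_BT = 0.08617 × 2380 K = 205.1 meV.
Eᵢ/kT = 0.4866, 1.614, 3.081.
Z = Σ e^(−Eᵢ/kT) = e^(−0.4866) + e^(−1.614) + e^(−3.081) = 0.6147 + 0.1991 + 0.04591 = 0.8597.
F = −kT ln Z = −205.1 × ln(0.8597) = −205.1 × -0.1512 = 31 meV.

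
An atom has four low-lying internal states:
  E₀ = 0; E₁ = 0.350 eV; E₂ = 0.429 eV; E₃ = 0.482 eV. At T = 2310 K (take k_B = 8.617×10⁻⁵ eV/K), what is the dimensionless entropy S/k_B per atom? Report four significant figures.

0.8775

k_BT = 8.617×10⁻⁵ × 2310 K = 0.199053 eV.
Eᵢ/kT = 0, 1.75833, 2.15520, 2.42147.
Z = Σ e^(−Eᵢ/kT) = e^(−0) + e^(−1.75833) + e^(−2.15520) + e^(−2.42147) = 1.00000 + 0.172332 + 0.115880 + 0.0887910 = 1.37700.
⟨E⟩ = Σ EᵢPᵢ = 0.110985 eV.
S/k_B = ln Z + ⟨E⟩/kT = ln(1.37700) + 0.110985/0.199053 = 0.319907 + 0.557565 = 0.8775.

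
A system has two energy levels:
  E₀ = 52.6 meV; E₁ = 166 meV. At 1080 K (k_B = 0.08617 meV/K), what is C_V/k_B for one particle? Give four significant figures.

0.2615

k_BT = 0.08617 × 1080 K = 93.0636 meV.
Eᵢ/kT = 0.565205, 1.78373.
Z = Σ e^(−Eᵢ/kT) = e^(−0.565205) + e^(−1.78373) = 0.568244 + 0.168010 = 0.736254.
⟨E⟩ = 78.4774 meV, ⟨E²⟩ = 8423.56 meV².
C_V/k_B = (⟨E²⟩ − ⟨E⟩²)/(kT)² = (8423.56 − 6158.70)/8660.83 = 0.2615.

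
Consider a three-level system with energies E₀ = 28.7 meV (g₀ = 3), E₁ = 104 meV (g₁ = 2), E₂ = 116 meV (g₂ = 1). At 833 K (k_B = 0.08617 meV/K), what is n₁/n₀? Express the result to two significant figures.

k_BT = 0.08617 × 833 K = 71.78 meV.
n₁/n₀ = (g₁/g₀) exp[−(E₁−E₀)/kT] = (2/3) × exp(−(75.3 meV)/(71.78 meV)) = (2/3) × exp(-1.049) = 0.23.

0.23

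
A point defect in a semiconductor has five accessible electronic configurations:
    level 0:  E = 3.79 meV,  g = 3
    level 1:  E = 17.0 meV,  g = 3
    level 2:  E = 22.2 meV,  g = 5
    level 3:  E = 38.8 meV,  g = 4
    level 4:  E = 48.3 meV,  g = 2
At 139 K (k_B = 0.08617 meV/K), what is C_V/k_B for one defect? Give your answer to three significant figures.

k_BT = 0.08617 × 139 K = 11.978 meV.
Eᵢ/kT = 0.31641, 1.4193, 1.8534, 3.2393, 4.0324.
Z = Σ gᵢe^(−Eᵢ/kT) = 3·e^(−0.31641) + 3·e^(−1.4193) + 5·e^(−1.8534) + 4·e^(−3.2393) + 2·e^(−4.0324) = 2.1863 + 0.72565 + 0.78352 + 0.15677 + 0.035463 = 3.8877.
⟨E⟩ = 11.784 meV, ⟨E²⟩ = 243.33 meV².
C_V/k_B = (⟨E²⟩ − ⟨E⟩²)/(kT)² = (243.33 − 138.86)/143.47 = 0.728.

0.728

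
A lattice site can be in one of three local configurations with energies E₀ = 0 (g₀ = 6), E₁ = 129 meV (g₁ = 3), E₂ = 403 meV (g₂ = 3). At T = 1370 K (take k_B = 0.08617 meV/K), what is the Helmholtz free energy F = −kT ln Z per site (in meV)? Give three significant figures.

k_BT = 0.08617 × 1370 K = 118.05 meV.
Eᵢ/kT = 0, 1.0928, 3.4138.
Z = Σ gᵢe^(−Eᵢ/kT) = 6·e^(−0) + 3·e^(−1.0928) + 3·e^(−3.4138) = 6.0000 + 1.0058 + 0.098748 = 7.1045.
F = −kT ln Z = −118.05 × ln(7.1045) = −118.05 × 1.9607 = -231 meV.

-231 meV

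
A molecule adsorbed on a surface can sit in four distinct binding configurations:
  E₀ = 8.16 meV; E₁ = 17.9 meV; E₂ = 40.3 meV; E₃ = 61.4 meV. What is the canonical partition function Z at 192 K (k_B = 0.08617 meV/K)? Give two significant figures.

Z = 1.1

k_BT = 0.08617 × 192 K = 16.54 meV.
Eᵢ/kT = 0.4933, 1.082, 2.437, 3.712.
Z = Σ e^(−Eᵢ/kT) = e^(−0.4933) + e^(−1.082) + e^(−2.437) + e^(−3.712) = 0.6106 + 0.3389 + 0.08742 + 0.02443 = 1.061.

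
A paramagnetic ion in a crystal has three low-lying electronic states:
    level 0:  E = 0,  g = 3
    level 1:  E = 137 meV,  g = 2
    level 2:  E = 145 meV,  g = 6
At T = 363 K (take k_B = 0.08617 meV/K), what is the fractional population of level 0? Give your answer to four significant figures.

0.9730

k_BT = 0.08617 × 363 K = 31.2797 meV.
Eᵢ/kT = 0, 4.37984, 4.63559.
Z = Σ gᵢe^(−Eᵢ/kT) = 3·e^(−0) + 2·e^(−4.37984) + 6·e^(−4.63559) = 3.00000 + 0.0250547 + 0.0582023 = 3.08326.
P₀ = g₀ e^(−E₀/kT) / Z = 3.00000/3.08326 = 0.9730.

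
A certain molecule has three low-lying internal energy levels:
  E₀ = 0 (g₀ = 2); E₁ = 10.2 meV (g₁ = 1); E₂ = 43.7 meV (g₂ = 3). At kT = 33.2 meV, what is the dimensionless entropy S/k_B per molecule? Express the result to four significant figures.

Eᵢ/kT = 0, 0.307229, 1.31627.
Z = Σ gᵢe^(−Eᵢ/kT) = 2·e^(−0) + 1·e^(−0.307229) + 3·e^(−1.31627) = 2.00000 + 0.735482 + 0.804401 = 3.53988.
⟨E⟩ = Σ EᵢPᵢ = 12.0496 meV.
S/k_B = ln Z + ⟨E⟩/kT = ln(3.53988) + 12.0496/33.2 = 1.26409 + 0.362940 = 1.627.

1.627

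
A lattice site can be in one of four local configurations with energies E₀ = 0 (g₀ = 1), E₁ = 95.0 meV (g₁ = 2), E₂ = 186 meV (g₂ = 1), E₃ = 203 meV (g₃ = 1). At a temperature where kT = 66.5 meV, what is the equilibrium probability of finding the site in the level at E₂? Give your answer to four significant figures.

0.03842

Eᵢ/kT = 0, 1.42857, 2.79699, 3.05263.
Z = Σ gᵢe^(−Eᵢ/kT) = 1·e^(−0) + 2·e^(−1.42857) + 1·e^(−2.79699) + 1·e^(−3.05263) = 1.00000 + 0.479303 + 0.0609934 + 0.0472345 = 1.58753.
P₂ = g₂ e^(−E₂/kT) / Z = 0.0609934/1.58753 = 0.03842.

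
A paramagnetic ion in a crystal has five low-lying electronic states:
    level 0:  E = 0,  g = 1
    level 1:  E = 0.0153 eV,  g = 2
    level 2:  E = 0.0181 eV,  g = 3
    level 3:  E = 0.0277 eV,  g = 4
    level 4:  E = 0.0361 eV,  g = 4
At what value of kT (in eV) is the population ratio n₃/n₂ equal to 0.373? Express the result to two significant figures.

0.0075 eV

n₃/n₂ = (g₃/g₂) exp[−(E₃−E₂)/kT] = 0.373.
⇒ (E₃−E₂)/kT = ln((4/3)/0.373) = ln(3.575) = 1.274.
kT = 0.0096 eV / 1.274 = 0.0075 eV.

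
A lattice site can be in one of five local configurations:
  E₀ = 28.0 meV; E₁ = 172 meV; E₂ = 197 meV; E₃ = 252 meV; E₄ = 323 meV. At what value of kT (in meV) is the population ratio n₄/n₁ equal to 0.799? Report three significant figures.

n₄/n₁ = exp[−(E₄−E₁)/kT] = 0.799.
⇒ (E₄−E₁)/kT = ln(1/0.799) = ln(1.2516) = 0.22442.
kT = 151 meV / 0.22442 = 673 meV.

673 meV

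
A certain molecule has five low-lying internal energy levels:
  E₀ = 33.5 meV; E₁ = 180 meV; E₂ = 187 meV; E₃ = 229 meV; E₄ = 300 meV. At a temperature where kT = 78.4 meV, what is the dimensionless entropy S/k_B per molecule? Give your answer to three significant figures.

Eᵢ/kT = 0.42730, 2.2959, 2.3852, 2.9209, 3.8265.
Z = Σ e^(−Eᵢ/kT) = e^(−0.42730) + e^(−2.2959) + e^(−2.3852) + e^(−2.9209) + e^(−3.8265) = 0.65227 + 0.10067 + 0.092071 + 0.053885 + 0.021786 = 0.92068.
⟨E⟩ = Σ EᵢPᵢ = 82.618 meV.
S/k_B = ln Z + ⟨E⟩/kT = ln(0.92068) + 82.618/78.4 = -0.082643 + 1.0538 = 0.971.

0.971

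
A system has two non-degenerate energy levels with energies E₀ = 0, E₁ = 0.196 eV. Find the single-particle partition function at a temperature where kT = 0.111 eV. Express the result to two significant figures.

Z = 1.2

Eᵢ/kT = 0, 1.766.
Z = Σ e^(−Eᵢ/kT) = e^(−0) + e^(−1.766) = 1.000 + 0.1710 = 1.171.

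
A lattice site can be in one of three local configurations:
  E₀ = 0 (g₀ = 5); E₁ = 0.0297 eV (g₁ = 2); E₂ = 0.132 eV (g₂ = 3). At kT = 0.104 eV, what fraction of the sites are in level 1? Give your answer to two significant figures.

Eᵢ/kT = 0, 0.2856, 1.269.
Z = Σ gᵢe^(−Eᵢ/kT) = 5·e^(−0) + 2·e^(−0.2856) + 3·e^(−1.269) = 5.000 + 1.503 + 0.8433 = 7.346.
P₁ = g₁ e^(−E₁/kT) / Z = 1.503/7.346 = 0.20.

0.20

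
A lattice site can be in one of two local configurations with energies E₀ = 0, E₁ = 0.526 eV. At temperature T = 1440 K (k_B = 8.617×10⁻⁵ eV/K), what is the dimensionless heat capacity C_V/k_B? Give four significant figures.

k_BT = 8.617×10⁻⁵ × 1440 K = 0.124085 eV.
Eᵢ/kT = 0, 4.23903.
Z = Σ e^(−Eᵢ/kT) = e^(−0) + e^(−4.23903) = 1.00000 + 0.0144216 = 1.01442.
⟨E⟩ = 0.00747793 eV, ⟨E²⟩ = 0.00393339 eV².
C_V/k_B = (⟨E²⟩ − ⟨E⟩²)/(kT)² = (0.00393339 − 0.0000559194)/0.0153971 = 0.2518.

0.2518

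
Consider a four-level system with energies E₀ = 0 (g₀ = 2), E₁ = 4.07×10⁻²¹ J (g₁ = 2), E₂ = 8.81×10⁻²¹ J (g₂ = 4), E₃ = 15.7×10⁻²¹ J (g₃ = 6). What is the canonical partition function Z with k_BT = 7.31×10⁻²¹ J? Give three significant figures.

Z = 5.05

Eᵢ/kT = 0, 0.55677, 1.2052, 2.1477.
Z = Σ gᵢe^(−Eᵢ/kT) = 2·e^(−0) + 2·e^(−0.55677) + 4·e^(−1.2052) + 6·e^(−2.1477) = 2.0000 + 1.1461 + 1.1985 + 0.70051 = 5.0451.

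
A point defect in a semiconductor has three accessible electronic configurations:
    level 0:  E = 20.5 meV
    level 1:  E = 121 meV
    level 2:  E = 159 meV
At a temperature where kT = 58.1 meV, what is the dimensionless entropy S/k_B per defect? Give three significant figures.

Eᵢ/kT = 0.35284, 2.0826, 2.7367.
Z = Σ e^(−Eᵢ/kT) = e^(−0.35284) + e^(−2.0826) + e^(−2.7367) = 0.70269 + 0.12461 + 0.064784 = 0.89208.
⟨E⟩ = Σ EᵢPᵢ = 44.596 meV.
S/k_B = ln Z + ⟨E⟩/kT = ln(0.89208) + 44.596/58.1 = -0.11420 + 0.76757 = 0.653.

0.653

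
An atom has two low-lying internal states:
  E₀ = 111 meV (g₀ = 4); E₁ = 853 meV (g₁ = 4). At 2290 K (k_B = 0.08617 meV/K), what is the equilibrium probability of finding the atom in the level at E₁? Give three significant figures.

k_BT = 0.08617 × 2290 K = 197.33 meV.
Eᵢ/kT = 0.56251, 4.3227.
Z = Σ gᵢe^(−Eᵢ/kT) = 4·e^(−0.56251) + 4·e^(−4.3227) = 2.2791 + 0.053056 = 2.3322.
P₁ = g₁ e^(−E₁/kT) / Z = 0.053056/2.3322 = 0.0227.

0.0227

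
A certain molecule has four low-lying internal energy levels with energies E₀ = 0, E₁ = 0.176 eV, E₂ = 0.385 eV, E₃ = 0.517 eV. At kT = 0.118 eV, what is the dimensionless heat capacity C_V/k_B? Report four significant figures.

Eᵢ/kT = 0, 1.49153, 3.26271, 4.38136.
Z = Σ e^(−Eᵢ/kT) = e^(−0) + e^(−1.49153) + e^(−3.26271) + e^(−4.38136) = 1.00000 + 0.225028 + 0.0382845 + 0.0125083 = 1.27582.
⟨E⟩ = 0.0476644 eV, ⟨E²⟩ = 0.0125320 eV².
C_V/k_B = (⟨E²⟩ − ⟨E⟩²)/(kT)² = (0.0125320 − 0.00227190)/0.0139240 = 0.7369.

0.7369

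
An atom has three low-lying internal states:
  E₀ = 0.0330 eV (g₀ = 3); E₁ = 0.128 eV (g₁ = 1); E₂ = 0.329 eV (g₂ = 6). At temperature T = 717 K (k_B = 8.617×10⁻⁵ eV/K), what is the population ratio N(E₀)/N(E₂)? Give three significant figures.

k_BT = 8.617×10⁻⁵ × 717 K = 0.061784 eV.
n₀/n₂ = (g₀/g₂) exp[−(E₀−E₂)/kT] = (3/6) × exp(−(-0.2960 eV)/(0.061784 eV)) = (3/6) × exp(4.7909) = 60.2.

60.2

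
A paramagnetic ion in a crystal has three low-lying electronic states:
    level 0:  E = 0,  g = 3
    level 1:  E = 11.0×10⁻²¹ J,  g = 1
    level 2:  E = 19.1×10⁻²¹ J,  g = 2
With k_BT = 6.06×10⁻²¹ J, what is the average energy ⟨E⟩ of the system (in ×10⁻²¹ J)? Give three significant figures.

1.05 ×10⁻²¹ J

Eᵢ/kT = 0, 1.8152, 3.1518.
Z = Σ gᵢe^(−Eᵢ/kT) = 3·e^(−0) + 1·e^(−1.8152) + 2·e^(−3.1518) = 3.0000 + 0.16281 + 0.085550 = 3.2484.
⟨E⟩ = Σ Eᵢ gᵢe^(−Eᵢ/kT) / Z = (0·3.0000 + 11.0·0.16281 + 19.1·0.085550) / 3.2484 = 1.05 ×10⁻²¹ J.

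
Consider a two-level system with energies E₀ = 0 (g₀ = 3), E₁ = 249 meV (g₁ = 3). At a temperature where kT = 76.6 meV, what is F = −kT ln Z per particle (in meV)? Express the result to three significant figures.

-87.1 meV

Eᵢ/kT = 0, 3.2507.
Z = Σ gᵢe^(−Eᵢ/kT) = 3·e^(−0) + 3·e^(−3.2507) = 3.0000 + 0.11624 = 3.1162.
F = −kT ln Z = −76.6 × ln(3.1162) = −76.6 × 1.1366 = -87.1 meV.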